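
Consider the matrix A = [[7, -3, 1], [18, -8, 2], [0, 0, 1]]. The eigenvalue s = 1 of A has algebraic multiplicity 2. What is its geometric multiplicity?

1

A − 1I = [[6, -3, 1], [18, -9, 2], [0, 0, 0]].
This matrix has rank 2, so its null space has dimension 3 − 2 = 1.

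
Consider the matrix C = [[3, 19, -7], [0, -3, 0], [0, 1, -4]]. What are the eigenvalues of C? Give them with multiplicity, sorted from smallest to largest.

-4, -3, 3

Characteristic polynomial: p(t) = t^3 + 4t^2 - 9t - 36 = (t - 3)(t + 3)(t + 4).
Roots (with multiplicity): -4, -3, 3.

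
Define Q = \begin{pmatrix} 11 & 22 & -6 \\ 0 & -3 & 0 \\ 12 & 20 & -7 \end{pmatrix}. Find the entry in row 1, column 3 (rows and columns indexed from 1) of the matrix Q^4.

-624

Characteristic polynomial: μ^3 - μ^2 - 17μ - 15 = (μ - 5)(μ + 1)(μ + 3), so the eigenvalues are -3, -1, 5.
μ=-1: eigenvector (1, 0, 2).
μ=-3: eigenvector (-2, 1, -1).
μ=5: eigenvector (1, 0, 1).
P = [[1, -2, 1], [0, 1, 0], [2, -1, 1]], D = diag(-1, -3, 5), P⁻¹ = [[-1, -1, 1], [0, 1, 0], [2, 3, -1]].
Q⁴ = P·diag(1, 81, 625)·P⁻¹ = [[1249, 1712, -624], [0, 81, 0], [1248, 1792, -623]].
The requested entry is -624.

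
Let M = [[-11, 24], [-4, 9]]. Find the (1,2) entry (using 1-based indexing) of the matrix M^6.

-4368

Characteristic polynomial: μ^2 + 2μ - 3 = (μ - 1)(μ + 3), so the eigenvalues are -3, 1.
μ=-3: eigenvector (3, 1).
μ=1: eigenvector (2, 1).
P = [[3, 2], [1, 1]], D = diag(-3, 1), P⁻¹ = [[1, -2], [-1, 3]].
M⁶ = P·diag(729, 1)·P⁻¹ = [[2185, -4368], [728, -1455]].
The requested entry is -4368.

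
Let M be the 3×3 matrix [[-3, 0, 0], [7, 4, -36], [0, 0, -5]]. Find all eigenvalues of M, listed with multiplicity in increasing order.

Characteristic polynomial: p(t) = t^3 + 4t^2 - 17t - 60 = (t - 4)(t + 3)(t + 5).
Roots (with multiplicity): -5, -3, 4.

-5, -3, 4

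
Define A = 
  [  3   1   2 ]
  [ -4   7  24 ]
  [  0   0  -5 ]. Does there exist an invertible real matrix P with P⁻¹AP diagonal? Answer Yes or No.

No

Characteristic polynomial: p(t) = t^3 - 5t^2 - 25t + 125 = (t - 5)^2(t + 5).
t = 5 has algebraic multiplicity 2; rank(A − 5I) = 2, so geometric multiplicity = 1.
Geometric multiplicity < algebraic multiplicity, so A is not diagonalizable.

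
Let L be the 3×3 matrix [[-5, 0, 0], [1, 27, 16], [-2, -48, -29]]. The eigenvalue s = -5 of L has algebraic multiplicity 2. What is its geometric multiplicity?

L + 5I = [[0, 0, 0], [1, 32, 16], [-2, -48, -24]].
This matrix has rank 2, so its null space has dimension 3 − 2 = 1.

1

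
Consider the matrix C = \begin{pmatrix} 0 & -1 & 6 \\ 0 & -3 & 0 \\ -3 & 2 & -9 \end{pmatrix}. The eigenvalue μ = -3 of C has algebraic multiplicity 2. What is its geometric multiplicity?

C + 3I = [[3, -1, 6], [0, 0, 0], [-3, 2, -6]].
This matrix has rank 2, so its null space has dimension 3 − 2 = 1.

1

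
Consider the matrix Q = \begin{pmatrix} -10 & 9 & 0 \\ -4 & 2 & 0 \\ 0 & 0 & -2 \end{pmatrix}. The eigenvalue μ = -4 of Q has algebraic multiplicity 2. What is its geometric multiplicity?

Q + 4I = [[-6, 9, 0], [-4, 6, 0], [0, 0, 2]].
This matrix has rank 2, so its null space has dimension 3 − 2 = 1.

1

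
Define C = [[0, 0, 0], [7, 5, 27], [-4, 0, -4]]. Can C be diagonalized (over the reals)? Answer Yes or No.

Yes

Characteristic polynomial: p(r) = r^3 - r^2 - 20r = r(r - 5)(r + 4).
All 3 eigenvalues are distinct, so C is diagonalizable.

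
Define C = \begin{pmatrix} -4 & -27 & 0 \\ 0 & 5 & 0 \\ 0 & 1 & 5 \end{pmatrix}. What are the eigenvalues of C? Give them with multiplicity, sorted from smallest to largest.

-4, 5, 5

Characteristic polynomial: p(μ) = μ^3 - 6μ^2 - 15μ + 100 = (μ - 5)^2(μ + 4).
Roots (with multiplicity): -4, 5, 5.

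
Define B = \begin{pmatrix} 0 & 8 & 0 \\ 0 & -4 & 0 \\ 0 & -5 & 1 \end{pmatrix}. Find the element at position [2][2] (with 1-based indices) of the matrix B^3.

-64

Characteristic polynomial: μ^3 + 3μ^2 - 4μ = μ(μ - 1)(μ + 4), so the eigenvalues are -4, 0, 1.
μ=0: eigenvector (1, 0, 0).
μ=-4: eigenvector (-2, 1, 1).
μ=1: eigenvector (0, 0, 1).
P = [[1, -2, 0], [0, 1, 0], [0, 1, 1]], D = diag(0, -4, 1), P⁻¹ = [[1, 2, 0], [0, 1, 0], [0, -1, 1]].
B³ = P·diag(0, -64, 1)·P⁻¹ = [[0, 128, 0], [0, -64, 0], [0, -65, 1]].
The requested entry is -64.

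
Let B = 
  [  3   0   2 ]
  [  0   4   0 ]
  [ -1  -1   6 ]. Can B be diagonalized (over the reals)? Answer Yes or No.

Characteristic polynomial: p(s) = s^3 - 13s^2 + 56s - 80 = (s - 5)(s - 4)^2.
s = 4 has algebraic multiplicity 2; rank(B − 4I) = 2, so geometric multiplicity = 1.
Geometric multiplicity < algebraic multiplicity, so B is not diagonalizable.

No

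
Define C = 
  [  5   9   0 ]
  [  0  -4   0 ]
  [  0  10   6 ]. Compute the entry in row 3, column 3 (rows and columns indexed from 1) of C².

Characteristic polynomial: t^3 - 7t^2 - 14t + 120 = (t - 6)(t - 5)(t + 4), so the eigenvalues are -4, 5, 6.
t=5: eigenvector (1, 0, 0).
t=-4: eigenvector (-1, 1, -1).
t=6: eigenvector (0, 0, 1).
P = [[1, -1, 0], [0, 1, 0], [0, -1, 1]], D = diag(5, -4, 6), P⁻¹ = [[1, 1, 0], [0, 1, 0], [0, 1, 1]].
C² = P·diag(25, 16, 36)·P⁻¹ = [[25, 9, 0], [0, 16, 0], [0, 20, 36]].
The requested entry is 36.

36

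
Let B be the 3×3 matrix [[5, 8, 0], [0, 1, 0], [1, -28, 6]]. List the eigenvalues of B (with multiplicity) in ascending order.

1, 5, 6

Characteristic polynomial: p(λ) = λ^3 - 12λ^2 + 41λ - 30 = (λ - 6)(λ - 5)(λ - 1).
Roots (with multiplicity): 1, 5, 6.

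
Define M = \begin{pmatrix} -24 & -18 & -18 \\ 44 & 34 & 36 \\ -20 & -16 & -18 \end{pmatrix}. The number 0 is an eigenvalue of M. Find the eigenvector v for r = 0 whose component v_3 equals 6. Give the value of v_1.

9

M = [[-24, -18, -18], [44, 34, 36], [-20, -16, -18]].
Solving (M)v = 0 gives the eigenspace spanned by (9, -18, 6).
With v_3 = 6, v = (9, -18, 6), so v_1 = 9.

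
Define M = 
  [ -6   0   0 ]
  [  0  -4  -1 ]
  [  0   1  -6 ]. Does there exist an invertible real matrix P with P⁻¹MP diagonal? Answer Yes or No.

Characteristic polynomial: p(μ) = μ^3 + 16μ^2 + 85μ + 150 = (μ + 5)^2(μ + 6).
μ = -5 has algebraic multiplicity 2; rank(M + 5I) = 2, so geometric multiplicity = 1.
Geometric multiplicity < algebraic multiplicity, so M is not diagonalizable.

No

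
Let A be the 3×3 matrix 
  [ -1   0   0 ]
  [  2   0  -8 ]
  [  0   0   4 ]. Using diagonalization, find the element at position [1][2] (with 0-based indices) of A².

Characteristic polynomial: s^3 - 3s^2 - 4s = s(s - 4)(s + 1), so the eigenvalues are -1, 0, 4.
s=-1: eigenvector (1, -2, 0).
s=0: eigenvector (0, 1, 0).
s=4: eigenvector (0, -2, 1).
P = [[1, 0, 0], [-2, 1, -2], [0, 0, 1]], D = diag(-1, 0, 4), P⁻¹ = [[1, 0, 0], [2, 1, 2], [0, 0, 1]].
A² = P·diag(1, 0, 16)·P⁻¹ = [[1, 0, 0], [-2, 0, -32], [0, 0, 16]].
The requested entry is -32.

-32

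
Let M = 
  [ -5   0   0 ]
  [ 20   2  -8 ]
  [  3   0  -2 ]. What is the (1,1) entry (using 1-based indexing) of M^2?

25

Characteristic polynomial: λ^3 + 5λ^2 - 4λ - 20 = (λ - 2)(λ + 2)(λ + 5), so the eigenvalues are -5, -2, 2.
λ=-5: eigenvector (1, -4, -1).
λ=2: eigenvector (0, 1, 0).
λ=-2: eigenvector (0, 2, 1).
P = [[1, 0, 0], [-4, 1, 2], [-1, 0, 1]], D = diag(-5, 2, -2), P⁻¹ = [[1, 0, 0], [2, 1, -2], [1, 0, 1]].
M² = P·diag(25, 4, 4)·P⁻¹ = [[25, 0, 0], [-84, 4, 0], [-21, 0, 4]].
The requested entry is 25.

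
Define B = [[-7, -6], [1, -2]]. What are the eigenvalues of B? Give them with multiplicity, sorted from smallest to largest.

Characteristic polynomial: p(r) = r^2 + 9r + 20 = (r + 4)(r + 5).
Roots (with multiplicity): -5, -4.

-5, -4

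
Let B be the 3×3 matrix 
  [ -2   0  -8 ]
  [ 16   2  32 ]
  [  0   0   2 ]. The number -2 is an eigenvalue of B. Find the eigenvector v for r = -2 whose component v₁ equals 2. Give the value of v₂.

-8

B + 2I = [[0, 0, -8], [16, 4, 32], [0, 0, 4]].
Solving (B + 2I)v = 0 gives the eigenspace spanned by (2, -8, 0).
With v₁ = 2, v = (2, -8, 0), so v₂ = -8.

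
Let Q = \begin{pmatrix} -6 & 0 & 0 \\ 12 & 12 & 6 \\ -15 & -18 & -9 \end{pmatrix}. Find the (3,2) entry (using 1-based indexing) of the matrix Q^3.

-162

Characteristic polynomial: λ^3 + 3λ^2 - 18λ = λ(λ - 3)(λ + 6), so the eigenvalues are -6, 0, 3.
λ=3: eigenvector (0, 2, -3).
λ=0: eigenvector (0, 1, -2).
λ=-6: eigenvector (1, -1, 1).
P = [[0, 0, 1], [2, 1, -1], [-3, -2, 1]], D = diag(3, 0, -6), P⁻¹ = [[1, 2, 1], [-1, -3, -2], [1, 0, 0]].
Q³ = P·diag(27, 0, -216)·P⁻¹ = [[-216, 0, 0], [270, 108, 54], [-297, -162, -81]].
The requested entry is -162.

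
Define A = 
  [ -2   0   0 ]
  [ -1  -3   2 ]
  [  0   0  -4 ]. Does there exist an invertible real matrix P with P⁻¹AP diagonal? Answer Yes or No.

Characteristic polynomial: p(λ) = λ^3 + 9λ^2 + 26λ + 24 = (λ + 2)(λ + 3)(λ + 4).
All 3 eigenvalues are distinct, so A is diagonalizable.

Yes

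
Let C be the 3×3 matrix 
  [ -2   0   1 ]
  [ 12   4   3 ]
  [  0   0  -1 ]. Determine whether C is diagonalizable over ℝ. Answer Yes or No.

Yes

Characteristic polynomial: p(r) = r^3 - r^2 - 10r - 8 = (r - 4)(r + 1)(r + 2).
All 3 eigenvalues are distinct, so C is diagonalizable.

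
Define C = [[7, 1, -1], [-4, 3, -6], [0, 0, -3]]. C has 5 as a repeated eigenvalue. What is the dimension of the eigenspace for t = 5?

1

C − 5I = [[2, 1, -1], [-4, -2, -6], [0, 0, -8]].
This matrix has rank 2, so its null space has dimension 3 − 2 = 1.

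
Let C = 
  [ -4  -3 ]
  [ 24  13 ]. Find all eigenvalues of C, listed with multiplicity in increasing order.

Characteristic polynomial: p(s) = s^2 - 9s + 20 = (s - 5)(s - 4).
Roots (with multiplicity): 4, 5.

4, 5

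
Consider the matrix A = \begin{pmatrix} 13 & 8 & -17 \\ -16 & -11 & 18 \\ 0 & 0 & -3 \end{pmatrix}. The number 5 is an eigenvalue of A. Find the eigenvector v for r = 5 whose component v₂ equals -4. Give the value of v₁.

4

A − 5I = [[8, 8, -17], [-16, -16, 18], [0, 0, -8]].
Solving (A − 5I)v = 0 gives the eigenspace spanned by (4, -4, 0).
With v₂ = -4, v = (4, -4, 0), so v₁ = 4.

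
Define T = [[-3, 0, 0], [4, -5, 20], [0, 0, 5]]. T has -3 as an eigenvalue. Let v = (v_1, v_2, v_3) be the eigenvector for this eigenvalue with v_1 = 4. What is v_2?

8

T + 3I = [[0, 0, 0], [4, -2, 20], [0, 0, 8]].
Solving (T + 3I)v = 0 gives the eigenspace spanned by (4, 8, 0).
With v_1 = 4, v = (4, 8, 0), so v_2 = 8.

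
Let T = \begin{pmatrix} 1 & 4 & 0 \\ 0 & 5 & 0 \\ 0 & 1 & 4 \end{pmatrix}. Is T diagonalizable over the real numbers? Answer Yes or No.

Yes

Characteristic polynomial: p(s) = s^3 - 10s^2 + 29s - 20 = (s - 5)(s - 4)(s - 1).
All 3 eigenvalues are distinct, so T is diagonalizable.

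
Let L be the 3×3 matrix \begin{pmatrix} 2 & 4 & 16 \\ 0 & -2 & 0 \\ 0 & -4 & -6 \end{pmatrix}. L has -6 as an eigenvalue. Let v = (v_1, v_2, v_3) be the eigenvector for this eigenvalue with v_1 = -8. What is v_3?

L + 6I = [[8, 4, 16], [0, 4, 0], [0, -4, 0]].
Solving (L + 6I)v = 0 gives the eigenspace spanned by (-8, 0, 4).
With v_1 = -8, v = (-8, 0, 4), so v_3 = 4.

4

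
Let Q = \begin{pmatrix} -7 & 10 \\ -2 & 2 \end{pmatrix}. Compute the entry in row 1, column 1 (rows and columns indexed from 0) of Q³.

68

Characteristic polynomial: r^2 + 5r + 6 = (r + 2)(r + 3), so the eigenvalues are -3, -2.
r=-2: eigenvector (2, 1).
r=-3: eigenvector (5, 2).
P = [[2, 5], [1, 2]], D = diag(-2, -3), P⁻¹ = [[-2, 5], [1, -2]].
Q³ = P·diag(-8, -27)·P⁻¹ = [[-103, 190], [-38, 68]].
The requested entry is 68.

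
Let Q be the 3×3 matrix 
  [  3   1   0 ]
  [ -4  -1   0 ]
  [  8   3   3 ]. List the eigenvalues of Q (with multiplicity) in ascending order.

1, 1, 3

Characteristic polynomial: p(μ) = μ^3 - 5μ^2 + 7μ - 3 = (μ - 3)(μ - 1)^2.
Roots (with multiplicity): 1, 1, 3.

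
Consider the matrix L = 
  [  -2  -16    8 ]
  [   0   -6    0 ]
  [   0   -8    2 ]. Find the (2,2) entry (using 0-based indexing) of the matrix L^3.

Characteristic polynomial: μ^3 + 6μ^2 - 4μ - 24 = (μ - 2)(μ + 2)(μ + 6), so the eigenvalues are -6, -2, 2.
μ=-2: eigenvector (1, 0, 0).
μ=-6: eigenvector (2, 1, 1).
μ=2: eigenvector (2, 0, 1).
P = [[1, 2, 2], [0, 1, 0], [0, 1, 1]], D = diag(-2, -6, 2), P⁻¹ = [[1, 0, -2], [0, 1, 0], [0, -1, 1]].
L³ = P·diag(-8, -216, 8)·P⁻¹ = [[-8, -448, 32], [0, -216, 0], [0, -224, 8]].
The requested entry is 8.

8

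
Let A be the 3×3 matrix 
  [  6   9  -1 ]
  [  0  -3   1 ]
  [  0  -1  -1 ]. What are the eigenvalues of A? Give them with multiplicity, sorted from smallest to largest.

Characteristic polynomial: p(λ) = λ^3 - 2λ^2 - 20λ - 24 = (λ - 6)(λ + 2)^2.
Roots (with multiplicity): -2, -2, 6.

-2, -2, 6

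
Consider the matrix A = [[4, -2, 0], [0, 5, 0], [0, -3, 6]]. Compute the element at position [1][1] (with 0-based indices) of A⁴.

625

Characteristic polynomial: μ^3 - 15μ^2 + 74μ - 120 = (μ - 6)(μ - 5)(μ - 4), so the eigenvalues are 4, 5, 6.
μ=4: eigenvector (1, 0, 0).
μ=5: eigenvector (-2, 1, 3).
μ=6: eigenvector (0, 0, 1).
P = [[1, -2, 0], [0, 1, 0], [0, 3, 1]], D = diag(4, 5, 6), P⁻¹ = [[1, 2, 0], [0, 1, 0], [0, -3, 1]].
A⁴ = P·diag(256, 625, 1296)·P⁻¹ = [[256, -738, 0], [0, 625, 0], [0, -2013, 1296]].
The requested entry is 625.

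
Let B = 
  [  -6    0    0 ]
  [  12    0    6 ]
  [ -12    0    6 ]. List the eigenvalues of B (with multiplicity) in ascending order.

-6, 0, 6

Characteristic polynomial: p(r) = r^3 - 36r = r(r - 6)(r + 6).
Roots (with multiplicity): -6, 0, 6.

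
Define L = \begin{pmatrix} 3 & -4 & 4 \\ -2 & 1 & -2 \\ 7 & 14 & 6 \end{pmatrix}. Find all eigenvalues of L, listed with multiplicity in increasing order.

-1, 5, 6

Characteristic polynomial: p(r) = r^3 - 10r^2 + 19r + 30 = (r - 6)(r - 5)(r + 1).
Roots (with multiplicity): -1, 5, 6.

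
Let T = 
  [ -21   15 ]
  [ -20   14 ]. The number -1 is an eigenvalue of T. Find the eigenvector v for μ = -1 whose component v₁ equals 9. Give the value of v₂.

T + 1I = [[-20, 15], [-20, 15]].
Solving (T + 1I)v = 0 gives the eigenspace spanned by (9, 12).
With v₁ = 9, v = (9, 12), so v₂ = 12.

12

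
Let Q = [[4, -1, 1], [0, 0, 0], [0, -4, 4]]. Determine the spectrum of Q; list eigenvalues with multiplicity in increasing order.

Characteristic polynomial: p(r) = r^3 - 8r^2 + 16r = r(r - 4)^2.
Roots (with multiplicity): 0, 4, 4.

0, 4, 4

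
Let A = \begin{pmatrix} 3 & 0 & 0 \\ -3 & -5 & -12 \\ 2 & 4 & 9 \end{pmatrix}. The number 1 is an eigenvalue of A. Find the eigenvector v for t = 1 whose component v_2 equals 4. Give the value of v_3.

-2

A − 1I = [[2, 0, 0], [-3, -6, -12], [2, 4, 8]].
Solving (A − 1I)v = 0 gives the eigenspace spanned by (0, 4, -2).
With v_2 = 4, v = (0, 4, -2), so v_3 = -2.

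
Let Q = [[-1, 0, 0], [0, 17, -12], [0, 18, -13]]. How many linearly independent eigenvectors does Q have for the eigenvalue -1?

2

Q + 1I = [[0, 0, 0], [0, 18, -12], [0, 18, -12]].
This matrix has rank 1, so its null space has dimension 3 − 1 = 2.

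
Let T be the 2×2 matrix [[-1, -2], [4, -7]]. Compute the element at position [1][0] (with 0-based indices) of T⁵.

5764

Characteristic polynomial: λ^2 + 8λ + 15 = (λ + 3)(λ + 5), so the eigenvalues are -5, -3.
λ=-3: eigenvector (-1, -1).
λ=-5: eigenvector (1, 2).
P = [[-1, 1], [-1, 2]], D = diag(-3, -5), P⁻¹ = [[-2, 1], [-1, 1]].
T⁵ = P·diag(-243, -3125)·P⁻¹ = [[2639, -2882], [5764, -6007]].
The requested entry is 5764.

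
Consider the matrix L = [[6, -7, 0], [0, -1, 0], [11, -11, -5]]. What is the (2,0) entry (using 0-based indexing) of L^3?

341

Characteristic polynomial: μ^3 - 31μ - 30 = (μ - 6)(μ + 1)(μ + 5), so the eigenvalues are -5, -1, 6.
μ=6: eigenvector (1, 0, 1).
μ=-1: eigenvector (1, 1, 0).
μ=-5: eigenvector (0, 0, 1).
P = [[1, 1, 0], [0, 1, 0], [1, 0, 1]], D = diag(6, -1, -5), P⁻¹ = [[1, -1, 0], [0, 1, 0], [-1, 1, 1]].
L³ = P·diag(216, -1, -125)·P⁻¹ = [[216, -217, 0], [0, -1, 0], [341, -341, -125]].
The requested entry is 341.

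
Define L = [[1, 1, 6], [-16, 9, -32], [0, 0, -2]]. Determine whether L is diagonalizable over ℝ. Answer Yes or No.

No

Characteristic polynomial: p(λ) = λ^3 - 8λ^2 + 5λ + 50 = (λ - 5)^2(λ + 2).
λ = 5 has algebraic multiplicity 2; rank(L − 5I) = 2, so geometric multiplicity = 1.
Geometric multiplicity < algebraic multiplicity, so L is not diagonalizable.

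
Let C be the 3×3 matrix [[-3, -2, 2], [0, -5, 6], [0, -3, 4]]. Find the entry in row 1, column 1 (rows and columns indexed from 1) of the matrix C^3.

Characteristic polynomial: r^3 + 4r^2 + r - 6 = (r - 1)(r + 2)(r + 3), so the eigenvalues are -3, -2, 1.
r=-2: eigenvector (-2, 2, 1).
r=-3: eigenvector (1, 0, 0).
r=1: eigenvector (0, 1, 1).
P = [[-2, 1, 0], [2, 0, 1], [1, 0, 1]], D = diag(-2, -3, 1), P⁻¹ = [[0, 1, -1], [1, 2, -2], [0, -1, 2]].
C³ = P·diag(-8, -27, 1)·P⁻¹ = [[-27, -38, 38], [0, -17, 18], [0, -9, 10]].
The requested entry is -27.

-27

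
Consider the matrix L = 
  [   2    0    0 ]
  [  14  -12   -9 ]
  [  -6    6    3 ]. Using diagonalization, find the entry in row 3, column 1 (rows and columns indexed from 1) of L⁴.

Characteristic polynomial: r^3 + 7r^2 - 36 = (r - 2)(r + 3)(r + 6), so the eigenvalues are -6, -3, 2.
r=2: eigenvector (1, 1, 0).
r=-6: eigenvector (0, 3, -2).
r=-3: eigenvector (0, -1, 1).
P = [[1, 0, 0], [1, 3, -1], [0, -2, 1]], D = diag(2, -6, -3), P⁻¹ = [[1, 0, 0], [-1, 1, 1], [-2, 2, 3]].
L⁴ = P·diag(16, 1296, 81)·P⁻¹ = [[16, 0, 0], [-3710, 3726, 3645], [2430, -2430, -2349]].
The requested entry is 2430.

2430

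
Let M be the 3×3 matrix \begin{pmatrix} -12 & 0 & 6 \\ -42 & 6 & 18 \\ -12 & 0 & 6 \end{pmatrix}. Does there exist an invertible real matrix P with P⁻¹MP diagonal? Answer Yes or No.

Characteristic polynomial: p(μ) = μ^3 - 36μ = μ(μ - 6)(μ + 6).
All 3 eigenvalues are distinct, so M is diagonalizable.

Yes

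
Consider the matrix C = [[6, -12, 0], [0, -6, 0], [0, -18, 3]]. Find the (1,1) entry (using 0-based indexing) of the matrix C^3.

-216

Characteristic polynomial: s^3 - 3s^2 - 36s + 108 = (s - 6)(s - 3)(s + 6), so the eigenvalues are -6, 3, 6.
s=3: eigenvector (0, 0, 1).
s=-6: eigenvector (1, 1, 2).
s=6: eigenvector (1, 0, 0).
P = [[0, 1, 1], [0, 1, 0], [1, 2, 0]], D = diag(3, -6, 6), P⁻¹ = [[0, -2, 1], [0, 1, 0], [1, -1, 0]].
C³ = P·diag(27, -216, 216)·P⁻¹ = [[216, -432, 0], [0, -216, 0], [0, -486, 27]].
The requested entry is -216.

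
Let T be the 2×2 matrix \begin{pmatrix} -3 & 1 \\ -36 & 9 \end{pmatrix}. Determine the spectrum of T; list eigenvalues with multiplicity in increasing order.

Characteristic polynomial: p(μ) = μ^2 - 6μ + 9 = (μ - 3)^2.
Roots (with multiplicity): 3, 3.

3, 3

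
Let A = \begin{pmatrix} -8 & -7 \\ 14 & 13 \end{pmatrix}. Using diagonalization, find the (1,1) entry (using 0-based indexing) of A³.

433

Characteristic polynomial: λ^2 - 5λ - 6 = (λ - 6)(λ + 1), so the eigenvalues are -1, 6.
λ=-1: eigenvector (-1, 1).
λ=6: eigenvector (-1, 2).
P = [[-1, -1], [1, 2]], D = diag(-1, 6), P⁻¹ = [[-2, -1], [1, 1]].
A³ = P·diag(-1, 216)·P⁻¹ = [[-218, -217], [434, 433]].
The requested entry is 433.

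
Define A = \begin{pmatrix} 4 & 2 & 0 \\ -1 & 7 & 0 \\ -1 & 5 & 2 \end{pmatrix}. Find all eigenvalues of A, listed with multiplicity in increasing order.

2, 5, 6

Characteristic polynomial: p(λ) = λ^3 - 13λ^2 + 52λ - 60 = (λ - 6)(λ - 5)(λ - 2).
Roots (with multiplicity): 2, 5, 6.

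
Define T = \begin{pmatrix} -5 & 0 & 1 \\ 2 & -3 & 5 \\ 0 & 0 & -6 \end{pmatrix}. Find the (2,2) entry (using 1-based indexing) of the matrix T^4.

Characteristic polynomial: λ^3 + 14λ^2 + 63λ + 90 = (λ + 3)(λ + 5)(λ + 6), so the eigenvalues are -6, -5, -3.
λ=-5: eigenvector (1, -1, 0).
λ=-3: eigenvector (0, 1, 0).
λ=-6: eigenvector (-1, -1, 1).
P = [[1, 0, -1], [-1, 1, -1], [0, 0, 1]], D = diag(-5, -3, -6), P⁻¹ = [[1, 0, 1], [1, 1, 2], [0, 0, 1]].
T⁴ = P·diag(625, 81, 1296)·P⁻¹ = [[625, 0, -671], [-544, 81, -1759], [0, 0, 1296]].
The requested entry is 81.

81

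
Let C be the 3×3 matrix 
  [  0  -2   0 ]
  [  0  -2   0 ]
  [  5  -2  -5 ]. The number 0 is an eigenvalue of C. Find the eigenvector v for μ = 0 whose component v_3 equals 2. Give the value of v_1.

2

C = [[0, -2, 0], [0, -2, 0], [5, -2, -5]].
Solving (C)v = 0 gives the eigenspace spanned by (2, 0, 2).
With v_3 = 2, v = (2, 0, 2), so v_1 = 2.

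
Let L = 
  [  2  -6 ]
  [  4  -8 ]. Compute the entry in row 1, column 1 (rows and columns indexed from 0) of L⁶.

12160

Characteristic polynomial: μ^2 + 6μ + 8 = (μ + 2)(μ + 4), so the eigenvalues are -4, -2.
μ=-2: eigenvector (3, 2).
μ=-4: eigenvector (1, 1).
P = [[3, 1], [2, 1]], D = diag(-2, -4), P⁻¹ = [[1, -1], [-2, 3]].
L⁶ = P·diag(64, 4096)·P⁻¹ = [[-8000, 12096], [-8064, 12160]].
The requested entry is 12160.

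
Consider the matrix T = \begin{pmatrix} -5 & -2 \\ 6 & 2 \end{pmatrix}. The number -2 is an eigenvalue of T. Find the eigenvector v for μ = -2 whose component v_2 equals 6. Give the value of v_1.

-4

T + 2I = [[-3, -2], [6, 4]].
Solving (T + 2I)v = 0 gives the eigenspace spanned by (-4, 6).
With v_2 = 6, v = (-4, 6), so v_1 = -4.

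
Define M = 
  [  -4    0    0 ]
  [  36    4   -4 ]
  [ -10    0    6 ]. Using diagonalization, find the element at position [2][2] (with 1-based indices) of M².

16

Characteristic polynomial: s^3 - 6s^2 - 16s + 96 = (s - 6)(s - 4)(s + 4), so the eigenvalues are -4, 4, 6.
s=-4: eigenvector (1, -4, 1).
s=6: eigenvector (0, -2, 1).
s=4: eigenvector (0, 1, 0).
P = [[1, 0, 0], [-4, -2, 1], [1, 1, 0]], D = diag(-4, 6, 4), P⁻¹ = [[1, 0, 0], [-1, 0, 1], [2, 1, 2]].
M² = P·diag(16, 36, 16)·P⁻¹ = [[16, 0, 0], [40, 16, -40], [-20, 0, 36]].
The requested entry is 16.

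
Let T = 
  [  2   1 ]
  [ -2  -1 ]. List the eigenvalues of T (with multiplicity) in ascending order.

0, 1

Characteristic polynomial: p(s) = s^2 - s = s(s - 1).
Roots (with multiplicity): 0, 1.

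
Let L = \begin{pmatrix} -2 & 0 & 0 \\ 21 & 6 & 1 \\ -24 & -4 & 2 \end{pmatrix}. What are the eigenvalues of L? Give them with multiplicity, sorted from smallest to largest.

-2, 4, 4

Characteristic polynomial: p(λ) = λ^3 - 6λ^2 + 32 = (λ - 4)^2(λ + 2).
Roots (with multiplicity): -2, 4, 4.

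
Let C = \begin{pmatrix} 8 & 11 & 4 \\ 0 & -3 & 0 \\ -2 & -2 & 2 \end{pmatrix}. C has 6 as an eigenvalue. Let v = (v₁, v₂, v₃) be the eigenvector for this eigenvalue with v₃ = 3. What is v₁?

-6

C − 6I = [[2, 11, 4], [0, -9, 0], [-2, -2, -4]].
Solving (C − 6I)v = 0 gives the eigenspace spanned by (-6, 0, 3).
With v₃ = 3, v = (-6, 0, 3), so v₁ = -6.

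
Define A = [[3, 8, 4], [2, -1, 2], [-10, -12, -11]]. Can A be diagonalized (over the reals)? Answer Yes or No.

Characteristic polynomial: p(s) = s^3 + 9s^2 + 23s + 15 = (s + 1)(s + 3)(s + 5).
All 3 eigenvalues are distinct, so A is diagonalizable.

Yes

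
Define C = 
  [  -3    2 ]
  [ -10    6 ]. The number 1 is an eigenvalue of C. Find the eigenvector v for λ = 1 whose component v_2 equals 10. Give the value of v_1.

5

C − 1I = [[-4, 2], [-10, 5]].
Solving (C − 1I)v = 0 gives the eigenspace spanned by (5, 10).
With v_2 = 10, v = (5, 10), so v_1 = 5.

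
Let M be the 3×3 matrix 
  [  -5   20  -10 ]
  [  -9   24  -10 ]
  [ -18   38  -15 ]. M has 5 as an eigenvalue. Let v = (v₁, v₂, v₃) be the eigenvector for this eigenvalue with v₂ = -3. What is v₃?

M − 5I = [[-10, 20, -10], [-9, 19, -10], [-18, 38, -20]].
Solving (M − 5I)v = 0 gives the eigenspace spanned by (-3, -3, -3).
With v₂ = -3, v = (-3, -3, -3), so v₃ = -3.

-3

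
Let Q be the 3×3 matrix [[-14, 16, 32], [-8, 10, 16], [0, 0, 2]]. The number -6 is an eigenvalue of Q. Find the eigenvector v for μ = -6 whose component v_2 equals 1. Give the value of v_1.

2

Q + 6I = [[-8, 16, 32], [-8, 16, 16], [0, 0, 8]].
Solving (Q + 6I)v = 0 gives the eigenspace spanned by (2, 1, 0).
With v_2 = 1, v = (2, 1, 0), so v_1 = 2.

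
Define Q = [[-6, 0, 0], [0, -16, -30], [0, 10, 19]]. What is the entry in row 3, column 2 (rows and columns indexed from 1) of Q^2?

30

Characteristic polynomial: μ^3 + 3μ^2 - 22μ - 24 = (μ - 4)(μ + 1)(μ + 6), so the eigenvalues are -6, -1, 4.
μ=-1: eigenvector (0, 2, -1).
μ=4: eigenvector (0, 3, -2).
μ=-6: eigenvector (1, 0, 0).
P = [[0, 0, 1], [2, 3, 0], [-1, -2, 0]], D = diag(-1, 4, -6), P⁻¹ = [[0, 2, 3], [0, -1, -2], [1, 0, 0]].
Q² = P·diag(1, 16, 36)·P⁻¹ = [[36, 0, 0], [0, -44, -90], [0, 30, 61]].
The requested entry is 30.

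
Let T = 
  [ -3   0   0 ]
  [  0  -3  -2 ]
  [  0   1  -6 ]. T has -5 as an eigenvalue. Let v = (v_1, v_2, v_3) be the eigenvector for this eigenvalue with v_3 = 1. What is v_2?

1

T + 5I = [[2, 0, 0], [0, 2, -2], [0, 1, -1]].
Solving (T + 5I)v = 0 gives the eigenspace spanned by (0, 1, 1).
With v_3 = 1, v = (0, 1, 1), so v_2 = 1.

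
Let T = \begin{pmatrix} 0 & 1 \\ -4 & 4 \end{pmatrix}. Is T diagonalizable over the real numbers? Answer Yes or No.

No

Characteristic polynomial: p(μ) = μ^2 - 4μ + 4 = (μ - 2)^2.
μ = 2 has algebraic multiplicity 2; rank(T − 2I) = 1, so geometric multiplicity = 1.
Geometric multiplicity < algebraic multiplicity, so T is not diagonalizable.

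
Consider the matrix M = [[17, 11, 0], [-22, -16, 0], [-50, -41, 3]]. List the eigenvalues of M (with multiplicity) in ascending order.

-5, 3, 6

Characteristic polynomial: p(s) = s^3 - 4s^2 - 27s + 90 = (s - 6)(s - 3)(s + 5).
Roots (with multiplicity): -5, 3, 6.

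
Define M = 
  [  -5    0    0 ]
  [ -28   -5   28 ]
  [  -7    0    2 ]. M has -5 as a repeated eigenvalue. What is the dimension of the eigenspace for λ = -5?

2

M + 5I = [[0, 0, 0], [-28, 0, 28], [-7, 0, 7]].
This matrix has rank 1, so its null space has dimension 3 − 1 = 2.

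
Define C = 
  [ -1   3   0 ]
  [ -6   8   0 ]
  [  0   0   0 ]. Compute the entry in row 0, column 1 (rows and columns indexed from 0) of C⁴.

Characteristic polynomial: s^3 - 7s^2 + 10s = s(s - 5)(s - 2), so the eigenvalues are 0, 2, 5.
s=0: eigenvector (0, 0, 1).
s=2: eigenvector (-1, -1, 0).
s=5: eigenvector (1, 2, 0).
P = [[0, -1, 1], [0, -1, 2], [1, 0, 0]], D = diag(0, 2, 5), P⁻¹ = [[0, 0, 1], [-2, 1, 0], [-1, 1, 0]].
C⁴ = P·diag(0, 16, 625)·P⁻¹ = [[-593, 609, 0], [-1218, 1234, 0], [0, 0, 0]].
The requested entry is 609.

609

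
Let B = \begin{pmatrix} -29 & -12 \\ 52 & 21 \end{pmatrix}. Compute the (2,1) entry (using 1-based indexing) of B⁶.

-387296

Characteristic polynomial: μ^2 + 8μ + 15 = (μ + 3)(μ + 5), so the eigenvalues are -5, -3.
μ=-3: eigenvector (-6, 13).
μ=-5: eigenvector (1, -2).
P = [[-6, 1], [13, -2]], D = diag(-3, -5), P⁻¹ = [[2, 1], [13, 6]].
B⁶ = P·diag(729, 15625)·P⁻¹ = [[194377, 89376], [-387296, -178023]].
The requested entry is -387296.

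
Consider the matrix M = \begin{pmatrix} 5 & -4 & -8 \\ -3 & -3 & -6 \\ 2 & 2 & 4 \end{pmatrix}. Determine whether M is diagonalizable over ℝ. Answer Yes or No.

Characteristic polynomial: p(λ) = λ^3 - 6λ^2 + 9λ = λ(λ - 3)^2.
λ = 3 has algebraic multiplicity 2; rank(M − 3I) = 2, so geometric multiplicity = 1.
Geometric multiplicity < algebraic multiplicity, so M is not diagonalizable.

No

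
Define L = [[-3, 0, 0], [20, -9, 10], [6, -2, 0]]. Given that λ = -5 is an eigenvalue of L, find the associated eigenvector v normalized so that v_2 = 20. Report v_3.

L + 5I = [[2, 0, 0], [20, -4, 10], [6, -2, 5]].
Solving (L + 5I)v = 0 gives the eigenspace spanned by (0, 20, 8).
With v_2 = 20, v = (0, 20, 8), so v_3 = 8.

8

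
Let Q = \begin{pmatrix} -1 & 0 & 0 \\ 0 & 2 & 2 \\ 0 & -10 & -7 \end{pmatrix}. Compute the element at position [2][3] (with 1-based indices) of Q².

-10

Characteristic polynomial: s^3 + 6s^2 + 11s + 6 = (s + 1)(s + 2)(s + 3), so the eigenvalues are -3, -2, -1.
s=-1: eigenvector (1, 0, 0).
s=-2: eigenvector (0, 1, -2).
s=-3: eigenvector (0, -2, 5).
P = [[1, 0, 0], [0, 1, -2], [0, -2, 5]], D = diag(-1, -2, -3), P⁻¹ = [[1, 0, 0], [0, 5, 2], [0, 2, 1]].
Q² = P·diag(1, 4, 9)·P⁻¹ = [[1, 0, 0], [0, -16, -10], [0, 50, 29]].
The requested entry is -10.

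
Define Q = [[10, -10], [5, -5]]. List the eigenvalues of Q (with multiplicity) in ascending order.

0, 5

Characteristic polynomial: p(μ) = μ^2 - 5μ = μ(μ - 5).
Roots (with multiplicity): 0, 5.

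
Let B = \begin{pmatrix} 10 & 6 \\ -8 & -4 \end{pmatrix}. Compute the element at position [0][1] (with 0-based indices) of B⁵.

2976

Characteristic polynomial: s^2 - 6s + 8 = (s - 4)(s - 2), so the eigenvalues are 2, 4.
s=4: eigenvector (1, -1).
s=2: eigenvector (-3, 4).
P = [[1, -3], [-1, 4]], D = diag(4, 2), P⁻¹ = [[4, 3], [1, 1]].
B⁵ = P·diag(1024, 32)·P⁻¹ = [[4000, 2976], [-3968, -2944]].
The requested entry is 2976.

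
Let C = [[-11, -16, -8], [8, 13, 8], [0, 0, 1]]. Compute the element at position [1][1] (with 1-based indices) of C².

Characteristic polynomial: λ^3 - 3λ^2 - 13λ + 15 = (λ - 5)(λ - 1)(λ + 3), so the eigenvalues are -3, 1, 5.
λ=5: eigenvector (1, -1, 0).
λ=-3: eigenvector (2, -1, 0).
λ=1: eigenvector (2, -2, 1).
P = [[1, 2, 2], [-1, -1, -2], [0, 0, 1]], D = diag(5, -3, 1), P⁻¹ = [[-1, -2, -2], [1, 1, 0], [0, 0, 1]].
C² = P·diag(25, 9, 1)·P⁻¹ = [[-7, -32, -48], [16, 41, 48], [0, 0, 1]].
The requested entry is -7.

-7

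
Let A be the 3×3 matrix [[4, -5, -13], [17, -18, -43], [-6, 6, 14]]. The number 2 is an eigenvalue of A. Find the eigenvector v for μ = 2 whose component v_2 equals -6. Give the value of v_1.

-2

A − 2I = [[2, -5, -13], [17, -20, -43], [-6, 6, 12]].
Solving (A − 2I)v = 0 gives the eigenspace spanned by (-2, -6, 2).
With v_2 = -6, v = (-2, -6, 2), so v_1 = -2.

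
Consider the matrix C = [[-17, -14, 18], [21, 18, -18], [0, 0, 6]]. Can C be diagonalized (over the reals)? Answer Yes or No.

Characteristic polynomial: p(λ) = λ^3 - 7λ^2 - 6λ + 72 = (λ - 6)(λ - 4)(λ + 3).
All 3 eigenvalues are distinct, so C is diagonalizable.

Yes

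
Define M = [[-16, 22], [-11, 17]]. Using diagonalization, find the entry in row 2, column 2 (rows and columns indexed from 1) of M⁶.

77687

Characteristic polynomial: t^2 - t - 30 = (t - 6)(t + 5), so the eigenvalues are -5, 6.
t=6: eigenvector (-1, -1).
t=-5: eigenvector (2, 1).
P = [[-1, 2], [-1, 1]], D = diag(6, -5), P⁻¹ = [[1, -2], [1, -1]].
M⁶ = P·diag(46656, 15625)·P⁻¹ = [[-15406, 62062], [-31031, 77687]].
The requested entry is 77687.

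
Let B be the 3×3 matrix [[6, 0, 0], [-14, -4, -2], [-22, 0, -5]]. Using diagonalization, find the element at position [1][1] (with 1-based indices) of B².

Characteristic polynomial: s^3 + 3s^2 - 34s - 120 = (s - 6)(s + 4)(s + 5), so the eigenvalues are -5, -4, 6.
s=-5: eigenvector (0, 2, 1).
s=-4: eigenvector (0, 1, 0).
s=6: eigenvector (1, -1, -2).
P = [[0, 0, 1], [2, 1, -1], [1, 0, -2]], D = diag(-5, -4, 6), P⁻¹ = [[2, 0, 1], [-3, 1, -2], [1, 0, 0]].
B² = P·diag(25, 16, 36)·P⁻¹ = [[36, 0, 0], [16, 16, 18], [-22, 0, 25]].
The requested entry is 36.

36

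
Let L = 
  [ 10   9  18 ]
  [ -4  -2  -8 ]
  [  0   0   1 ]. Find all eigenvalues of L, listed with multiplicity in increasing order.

Characteristic polynomial: p(s) = s^3 - 9s^2 + 24s - 16 = (s - 4)^2(s - 1).
Roots (with multiplicity): 1, 4, 4.

1, 4, 4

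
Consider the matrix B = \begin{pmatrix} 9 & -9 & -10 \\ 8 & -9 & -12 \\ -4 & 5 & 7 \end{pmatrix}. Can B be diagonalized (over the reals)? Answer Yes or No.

No

Characteristic polynomial: p(t) = t^3 - 7t^2 + 11t - 5 = (t - 5)(t - 1)^2.
t = 1 has algebraic multiplicity 2; rank(B − 1I) = 2, so geometric multiplicity = 1.
Geometric multiplicity < algebraic multiplicity, so B is not diagonalizable.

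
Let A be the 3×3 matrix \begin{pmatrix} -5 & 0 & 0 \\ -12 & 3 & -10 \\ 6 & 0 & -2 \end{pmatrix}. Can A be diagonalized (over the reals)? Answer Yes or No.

Characteristic polynomial: p(μ) = μ^3 + 4μ^2 - 11μ - 30 = (μ - 3)(μ + 2)(μ + 5).
All 3 eigenvalues are distinct, so A is diagonalizable.

Yes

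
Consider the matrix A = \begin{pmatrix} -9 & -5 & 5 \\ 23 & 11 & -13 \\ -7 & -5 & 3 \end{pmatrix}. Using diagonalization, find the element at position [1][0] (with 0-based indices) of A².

137

Characteristic polynomial: λ^3 - 5λ^2 - 8λ + 12 = (λ - 6)(λ - 1)(λ + 2), so the eigenvalues are -2, 1, 6.
λ=1: eigenvector (1, -1, 1).
λ=6: eigenvector (-1, 2, -1).
λ=-2: eigenvector (0, 1, 1).
P = [[1, -1, 0], [-1, 2, 1], [1, -1, 1]], D = diag(1, 6, -2), P⁻¹ = [[3, 1, -1], [2, 1, -1], [-1, 0, 1]].
A² = P·diag(1, 36, 4)·P⁻¹ = [[-69, -35, 35], [137, 71, -67], [-73, -35, 39]].
The requested entry is 137.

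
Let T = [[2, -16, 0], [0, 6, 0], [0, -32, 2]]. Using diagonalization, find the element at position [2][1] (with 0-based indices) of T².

-256

Characteristic polynomial: λ^3 - 10λ^2 + 28λ - 24 = (λ - 6)(λ - 2)^2, so the eigenvalues are 2, 2, 6.
λ=2: eigenvector (1, 0, 2).
λ=6: eigenvector (-4, 1, -8).
λ=2: eigenvector (0, 0, 1).
P = [[1, -4, 0], [0, 1, 0], [2, -8, 1]], D = diag(2, 6, 2), P⁻¹ = [[1, 4, 0], [0, 1, 0], [-2, 0, 1]].
T² = P·diag(4, 36, 4)·P⁻¹ = [[4, -128, 0], [0, 36, 0], [0, -256, 4]].
The requested entry is -256.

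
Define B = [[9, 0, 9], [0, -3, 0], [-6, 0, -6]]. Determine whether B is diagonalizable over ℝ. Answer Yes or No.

Characteristic polynomial: p(r) = r^3 - 9r = r(r - 3)(r + 3).
All 3 eigenvalues are distinct, so B is diagonalizable.

Yes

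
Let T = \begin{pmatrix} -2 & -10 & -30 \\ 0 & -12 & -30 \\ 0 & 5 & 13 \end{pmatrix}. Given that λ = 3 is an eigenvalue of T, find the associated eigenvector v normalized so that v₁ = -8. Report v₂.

-8

T − 3I = [[-5, -10, -30], [0, -15, -30], [0, 5, 10]].
Solving (T − 3I)v = 0 gives the eigenspace spanned by (-8, -8, 4).
With v₁ = -8, v = (-8, -8, 4), so v₂ = -8.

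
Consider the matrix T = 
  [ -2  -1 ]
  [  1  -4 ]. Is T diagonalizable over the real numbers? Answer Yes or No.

Characteristic polynomial: p(s) = s^2 + 6s + 9 = (s + 3)^2.
s = -3 has algebraic multiplicity 2; rank(T + 3I) = 1, so geometric multiplicity = 1.
Geometric multiplicity < algebraic multiplicity, so T is not diagonalizable.

No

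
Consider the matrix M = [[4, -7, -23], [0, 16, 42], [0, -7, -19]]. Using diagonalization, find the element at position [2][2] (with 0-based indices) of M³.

-391

Characteristic polynomial: λ^3 - λ^2 - 22λ + 40 = (λ - 4)(λ - 2)(λ + 5), so the eigenvalues are -5, 2, 4.
λ=4: eigenvector (1, 0, 0).
λ=-5: eigenvector (1, -2, 1).
λ=2: eigenvector (-1, 3, -1).
P = [[1, 1, -1], [0, -2, 3], [0, 1, -1]], D = diag(4, -5, 2), P⁻¹ = [[1, 0, -1], [0, 1, 3], [0, 1, 2]].
M³ = P·diag(64, -125, 8)·P⁻¹ = [[64, -133, -455], [0, 274, 798], [0, -133, -391]].
The requested entry is -391.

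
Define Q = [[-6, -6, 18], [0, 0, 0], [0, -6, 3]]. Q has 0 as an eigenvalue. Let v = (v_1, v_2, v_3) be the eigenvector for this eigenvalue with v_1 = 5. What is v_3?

2

Q = [[-6, -6, 18], [0, 0, 0], [0, -6, 3]].
Solving (Q)v = 0 gives the eigenspace spanned by (5, 1, 2).
With v_1 = 5, v = (5, 1, 2), so v_3 = 2.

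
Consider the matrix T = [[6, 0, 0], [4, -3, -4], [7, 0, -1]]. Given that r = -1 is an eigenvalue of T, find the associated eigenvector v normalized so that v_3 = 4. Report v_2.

-8

T + 1I = [[7, 0, 0], [4, -2, -4], [7, 0, 0]].
Solving (T + 1I)v = 0 gives the eigenspace spanned by (0, -8, 4).
With v_3 = 4, v = (0, -8, 4), so v_2 = -8.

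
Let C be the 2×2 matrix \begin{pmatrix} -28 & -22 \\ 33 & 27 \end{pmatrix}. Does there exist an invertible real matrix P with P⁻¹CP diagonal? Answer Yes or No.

Yes

Characteristic polynomial: p(r) = r^2 + r - 30 = (r - 5)(r + 6).
All 2 eigenvalues are distinct, so C is diagonalizable.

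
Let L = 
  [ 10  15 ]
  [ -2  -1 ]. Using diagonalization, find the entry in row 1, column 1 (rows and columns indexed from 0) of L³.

Characteristic polynomial: t^2 - 9t + 20 = (t - 5)(t - 4), so the eigenvalues are 4, 5.
t=5: eigenvector (-3, 1).
t=4: eigenvector (-5, 2).
P = [[-3, -5], [1, 2]], D = diag(5, 4), P⁻¹ = [[-2, -5], [1, 3]].
L³ = P·diag(125, 64)·P⁻¹ = [[430, 915], [-122, -241]].
The requested entry is -241.

-241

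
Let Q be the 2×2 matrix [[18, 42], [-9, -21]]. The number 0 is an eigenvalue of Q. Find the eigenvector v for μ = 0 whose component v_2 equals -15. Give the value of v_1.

35

Q = [[18, 42], [-9, -21]].
Solving (Q)v = 0 gives the eigenspace spanned by (35, -15).
With v_2 = -15, v = (35, -15), so v_1 = 35.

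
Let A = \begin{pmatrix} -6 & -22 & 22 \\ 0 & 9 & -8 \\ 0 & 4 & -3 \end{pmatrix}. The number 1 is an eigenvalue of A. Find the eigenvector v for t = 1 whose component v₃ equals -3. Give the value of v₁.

0

A − 1I = [[-7, -22, 22], [0, 8, -8], [0, 4, -4]].
Solving (A − 1I)v = 0 gives the eigenspace spanned by (0, -3, -3).
With v₃ = -3, v = (0, -3, -3), so v₁ = 0.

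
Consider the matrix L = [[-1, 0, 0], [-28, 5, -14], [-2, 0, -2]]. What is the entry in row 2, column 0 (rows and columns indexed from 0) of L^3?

-14

Characteristic polynomial: λ^3 - 2λ^2 - 13λ - 10 = (λ - 5)(λ + 1)(λ + 2), so the eigenvalues are -2, -1, 5.
λ=-2: eigenvector (0, 2, 1).
λ=5: eigenvector (0, 1, 0).
λ=-1: eigenvector (1, 0, -2).
P = [[0, 0, 1], [2, 1, 0], [1, 0, -2]], D = diag(-2, 5, -1), P⁻¹ = [[2, 0, 1], [-4, 1, -2], [1, 0, 0]].
L³ = P·diag(-8, 125, -1)·P⁻¹ = [[-1, 0, 0], [-532, 125, -266], [-14, 0, -8]].
The requested entry is -14.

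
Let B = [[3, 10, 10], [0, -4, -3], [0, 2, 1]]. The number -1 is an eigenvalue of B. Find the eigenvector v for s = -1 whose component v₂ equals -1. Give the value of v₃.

1

B + 1I = [[4, 10, 10], [0, -3, -3], [0, 2, 2]].
Solving (B + 1I)v = 0 gives the eigenspace spanned by (0, -1, 1).
With v₂ = -1, v = (0, -1, 1), so v₃ = 1.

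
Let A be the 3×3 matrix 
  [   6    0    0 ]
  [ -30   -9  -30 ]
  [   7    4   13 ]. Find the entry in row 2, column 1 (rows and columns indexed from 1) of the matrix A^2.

Characteristic polynomial: s^3 - 10s^2 + 27s - 18 = (s - 6)(s - 3)(s - 1), so the eigenvalues are 1, 3, 6.
s=6: eigenvector (1, 0, -1).
s=1: eigenvector (0, 3, -1).
s=3: eigenvector (0, -5, 2).
P = [[1, 0, 0], [0, 3, -5], [-1, -1, 2]], D = diag(6, 1, 3), P⁻¹ = [[1, 0, 0], [5, 2, 5], [3, 1, 3]].
A² = P·diag(36, 1, 9)·P⁻¹ = [[36, 0, 0], [-120, -39, -120], [13, 16, 49]].
The requested entry is -120.

-120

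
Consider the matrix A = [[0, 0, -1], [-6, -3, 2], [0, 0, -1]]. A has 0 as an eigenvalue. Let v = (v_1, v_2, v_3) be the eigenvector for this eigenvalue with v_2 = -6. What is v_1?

A = [[0, 0, -1], [-6, -3, 2], [0, 0, -1]].
Solving (A)v = 0 gives the eigenspace spanned by (3, -6, 0).
With v_2 = -6, v = (3, -6, 0), so v_1 = 3.

3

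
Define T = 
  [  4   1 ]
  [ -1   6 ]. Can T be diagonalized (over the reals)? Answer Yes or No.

Characteristic polynomial: p(μ) = μ^2 - 10μ + 25 = (μ - 5)^2.
μ = 5 has algebraic multiplicity 2; rank(T − 5I) = 1, so geometric multiplicity = 1.
Geometric multiplicity < algebraic multiplicity, so T is not diagonalizable.

No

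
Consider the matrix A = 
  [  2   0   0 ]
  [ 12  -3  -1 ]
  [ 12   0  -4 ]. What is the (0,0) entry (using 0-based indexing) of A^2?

4

Characteristic polynomial: s^3 + 5s^2 - 2s - 24 = (s - 2)(s + 3)(s + 4), so the eigenvalues are -4, -3, 2.
s=-4: eigenvector (0, 1, 1).
s=-3: eigenvector (0, 1, 0).
s=2: eigenvector (1, 2, 2).
P = [[0, 0, 1], [1, 1, 2], [1, 0, 2]], D = diag(-4, -3, 2), P⁻¹ = [[-2, 0, 1], [0, 1, -1], [1, 0, 0]].
A² = P·diag(16, 9, 4)·P⁻¹ = [[4, 0, 0], [-24, 9, 7], [-24, 0, 16]].
The requested entry is 4.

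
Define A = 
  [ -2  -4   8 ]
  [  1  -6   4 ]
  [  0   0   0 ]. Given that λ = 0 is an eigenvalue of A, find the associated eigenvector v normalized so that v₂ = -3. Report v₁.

A = [[-2, -4, 8], [1, -6, 4], [0, 0, 0]].
Solving (A)v = 0 gives the eigenspace spanned by (-6, -3, -3).
With v₂ = -3, v = (-6, -3, -3), so v₁ = -6.

-6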